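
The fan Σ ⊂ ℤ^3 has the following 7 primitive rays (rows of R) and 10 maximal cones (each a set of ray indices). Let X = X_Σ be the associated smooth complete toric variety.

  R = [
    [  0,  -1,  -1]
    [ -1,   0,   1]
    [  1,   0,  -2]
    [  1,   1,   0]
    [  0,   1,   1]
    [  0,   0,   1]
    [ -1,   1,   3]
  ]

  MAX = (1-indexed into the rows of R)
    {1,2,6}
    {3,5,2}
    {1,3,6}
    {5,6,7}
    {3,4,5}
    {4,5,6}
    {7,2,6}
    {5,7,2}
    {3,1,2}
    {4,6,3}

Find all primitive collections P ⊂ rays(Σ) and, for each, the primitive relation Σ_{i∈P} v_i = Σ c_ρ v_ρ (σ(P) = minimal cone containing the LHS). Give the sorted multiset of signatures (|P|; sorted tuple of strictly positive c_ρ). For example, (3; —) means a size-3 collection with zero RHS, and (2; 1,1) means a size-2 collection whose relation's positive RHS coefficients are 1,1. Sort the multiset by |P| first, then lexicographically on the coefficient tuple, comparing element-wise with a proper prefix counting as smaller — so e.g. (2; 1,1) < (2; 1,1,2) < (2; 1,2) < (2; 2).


Primitive collections (9):

  P={1,5}:  v_{1} + v_{5} = 0  ⟹  sig = (2; —)
  P={2,4}:  v_{2} + v_{4} = v_{5}  ⟹  sig = (2; 1)
  P={3,7}:  v_{3} + v_{7} = v_{5}  ⟹  sig = (2; 1)
  P={1,4}:  v_{1} + v_{4} = v_{3} + v_{6}  ⟹  sig = (2; 1,1)
  P={1,7}:  v_{1} + v_{7} = v_{2} + v_{6}  ⟹  sig = (2; 1,1)
  P={4,7}:  v_{4} + v_{7} = 2·v_{5} + v_{6}  ⟹  sig = (2; 1,2)
  P={2,3,6}:  v_{2} + v_{3} + v_{6} = 0  ⟹  sig = (3; —)
  P={2,5,6}:  v_{2} + v_{5} + v_{6} = v_{7}  ⟹  sig = (3; 1)
  P={3,5,6}:  v_{3} + v_{5} + v_{6} = v_{4}  ⟹  sig = (3; 1)

so the primitive-relation signature multiset is
    |P|=2: 6 collections, coeffs (), (1), (1), (1,1), (1,1), (1,2)
    |P|=3: 3 collections, coeffs (), (1), (1)


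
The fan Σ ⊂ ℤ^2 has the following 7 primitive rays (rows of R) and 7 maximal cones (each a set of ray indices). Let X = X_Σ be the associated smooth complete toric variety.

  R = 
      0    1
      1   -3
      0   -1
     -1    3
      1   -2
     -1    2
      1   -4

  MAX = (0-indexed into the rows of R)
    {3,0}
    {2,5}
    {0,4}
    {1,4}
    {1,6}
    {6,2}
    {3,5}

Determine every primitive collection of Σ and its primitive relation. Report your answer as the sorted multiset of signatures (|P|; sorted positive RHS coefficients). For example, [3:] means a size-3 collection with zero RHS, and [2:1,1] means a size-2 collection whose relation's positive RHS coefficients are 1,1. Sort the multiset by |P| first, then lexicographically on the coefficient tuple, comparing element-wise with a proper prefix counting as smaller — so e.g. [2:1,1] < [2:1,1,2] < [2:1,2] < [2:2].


|primitive collections| = 14. Relations:

  • {0,2}:  v_{0} + v_{2} = 0  →  sig = [2:]
  • {1,3}:  v_{1} + v_{3} = 0  →  sig = [2:]
  • {4,5}:  v_{4} + v_{5} = 0  →  sig = [2:]
  • {0,1}:  v_{0} + v_{1} = v_{4}  →  sig = [2:1]
  • {0,5}:  v_{0} + v_{5} = v_{3}  →  sig = [2:1]
  • {0,6}:  v_{0} + v_{6} = v_{1}  →  sig = [2:1]
  • {1,2}:  v_{1} + v_{2} = v_{6}  →  sig = [2:1]
  • {1,5}:  v_{1} + v_{5} = v_{2}  →  sig = [2:1]
  • {2,3}:  v_{2} + v_{3} = v_{5}  →  sig = [2:1]
  • {2,4}:  v_{2} + v_{4} = v_{1}  →  sig = [2:1]
  • {3,4}:  v_{3} + v_{4} = v_{0}  →  sig = [2:1]
  • {3,6}:  v_{3} + v_{6} = v_{2}  →  sig = [2:1]
  • {4,6}:  v_{4} + v_{6} = 2·v_{1}  →  sig = [2:2]
  • {5,6}:  v_{5} + v_{6} = 2·v_{2}  →  sig = [2:2]

Signatures (|P|; sorted positive RHS coefficients), sorted:
    |P|=2: 14 collections, coeffs (), (), (), (1), (1), (1), (1), (1), (1), (1), (1), (1), (2), (2)


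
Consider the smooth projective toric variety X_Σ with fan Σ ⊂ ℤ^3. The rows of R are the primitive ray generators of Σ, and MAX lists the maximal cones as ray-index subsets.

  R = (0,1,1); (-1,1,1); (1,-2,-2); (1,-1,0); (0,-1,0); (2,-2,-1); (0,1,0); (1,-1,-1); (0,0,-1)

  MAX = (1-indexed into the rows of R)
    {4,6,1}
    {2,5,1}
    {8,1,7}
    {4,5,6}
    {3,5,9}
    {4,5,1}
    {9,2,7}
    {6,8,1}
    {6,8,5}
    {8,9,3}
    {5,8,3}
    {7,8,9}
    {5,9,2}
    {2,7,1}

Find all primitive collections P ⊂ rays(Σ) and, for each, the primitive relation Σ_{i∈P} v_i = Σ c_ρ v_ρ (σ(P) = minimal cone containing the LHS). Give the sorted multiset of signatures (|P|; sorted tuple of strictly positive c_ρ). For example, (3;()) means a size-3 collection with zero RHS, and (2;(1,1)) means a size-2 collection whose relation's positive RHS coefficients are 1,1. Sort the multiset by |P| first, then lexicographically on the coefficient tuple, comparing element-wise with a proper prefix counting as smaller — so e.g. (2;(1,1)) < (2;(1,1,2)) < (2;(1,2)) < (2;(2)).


18 minimal non-faces of Δ(Σ) (on 9 rays):

  {2,8}:  v_{2} + v_{8} = 0  so sig = (2;())
  {5,7}:  v_{5} + v_{7} = 0  so sig = (2;())
  {1,3}:  v_{1} + v_{3} = v_{8}  so sig = (2;(1))
  {1,9}:  v_{1} + v_{9} = v_{7}  so sig = (2;(1))
  {2,6}:  v_{2} + v_{6} = v_{4}  so sig = (2;(1))
  {4,8}:  v_{4} + v_{8} = v_{6}  so sig = (2;(1))
  {4,9}:  v_{4} + v_{9} = v_{8}  so sig = (2;(1))
  {2,3}:  v_{2} + v_{3} = v_{5} + v_{9}  so sig = (2;(1,1))
  {2,4}:  v_{2} + v_{4} = v_{1} + v_{5}  so sig = (2;(1,1))
  {3,7}:  v_{3} + v_{7} = v_{8} + v_{9}  so sig = (2;(1,1))
  {4,7}:  v_{4} + v_{7} = v_{1} + v_{8}  so sig = (2;(1,1))
  {3,4}:  v_{3} + v_{4} = v_{5} + 2·v_{8}  so sig = (2;(1,2))
  {6,7}:  v_{6} + v_{7} = v_{1} + 2·v_{8}  so sig = (2;(1,2))
  {3,6}:  v_{3} + v_{6} = v_{5} + 3·v_{8}  so sig = (2;(1,3))
  {6,9}:  v_{6} + v_{9} = 2·v_{8}  so sig = (2;(2))
  {1,5,8}:  v_{1} + v_{5} + v_{8} = v_{4}  so sig = (3;(1))
  {5,8,9}:  v_{5} + v_{8} + v_{9} = v_{3}  so sig = (3;(1))
  {1,5,6}:  v_{1} + v_{5} + v_{6} = 2·v_{4}  so sig = (3;(2))

Signatures (|P|; sorted positive RHS coefficients), sorted:
[(2;()), (2;()), (2;(1)), (2;(1)), (2;(1)), (2;(1)), (2;(1)), (2;(1,1)), (2;(1,1)), (2;(1,1)), (2;(1,1)), (2;(1,2)), (2;(1,2)), (2;(1,3)), (2;(2)), (3;(1)), (3;(1)), (3;(2))]


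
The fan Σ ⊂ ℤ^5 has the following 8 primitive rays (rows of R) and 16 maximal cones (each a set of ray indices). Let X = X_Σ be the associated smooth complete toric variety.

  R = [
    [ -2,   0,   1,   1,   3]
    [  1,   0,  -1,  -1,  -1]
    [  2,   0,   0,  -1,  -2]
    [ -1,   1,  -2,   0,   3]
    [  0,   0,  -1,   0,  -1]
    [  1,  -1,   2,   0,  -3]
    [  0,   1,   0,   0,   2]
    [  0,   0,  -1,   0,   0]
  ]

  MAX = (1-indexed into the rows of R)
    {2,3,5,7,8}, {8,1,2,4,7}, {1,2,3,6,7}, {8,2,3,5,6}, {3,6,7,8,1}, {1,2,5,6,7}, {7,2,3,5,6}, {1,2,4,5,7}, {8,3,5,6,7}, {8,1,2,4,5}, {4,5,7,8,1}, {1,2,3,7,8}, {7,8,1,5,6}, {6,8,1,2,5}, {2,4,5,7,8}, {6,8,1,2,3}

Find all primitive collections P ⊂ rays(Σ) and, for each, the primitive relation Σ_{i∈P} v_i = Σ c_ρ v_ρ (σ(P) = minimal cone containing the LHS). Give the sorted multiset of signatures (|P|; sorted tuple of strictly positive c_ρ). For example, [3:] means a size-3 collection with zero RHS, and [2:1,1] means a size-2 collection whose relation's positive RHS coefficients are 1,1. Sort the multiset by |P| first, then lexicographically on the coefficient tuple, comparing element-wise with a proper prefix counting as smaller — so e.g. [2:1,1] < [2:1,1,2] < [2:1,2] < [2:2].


The 5 primitive collections of Σ (r=8, n=5):

  P={4,6}:  v_{4} + v_{6} = 0 ; sig = [2:]
  P={3,4}:  v_{3} + v_{4} = v_{2} + v_{7} + v_{8} ; sig = [2:1,1,1]
  P={1,3,5}:  v_{1} + v_{3} + v_{5} = 0 ; sig = [3:]
  P={2,6,7,8}:  v_{2} + v_{6} + v_{7} + v_{8} = v_{3} ; sig = [4:1]
  P={1,2,5,7,8}:  v_{1} + v_{2} + v_{5} + v_{7} + v_{8} = v_{4} ; sig = [5:1]

so the primitive-relation signature multiset is
    |P|=2: 2 collections, coeffs (), (1,1,1)
    |P|=3: 1 collection, coeffs ()
    |P|=4: 1 collection, coeffs (1)
    |P|=5: 1 collection, coeffs (1)


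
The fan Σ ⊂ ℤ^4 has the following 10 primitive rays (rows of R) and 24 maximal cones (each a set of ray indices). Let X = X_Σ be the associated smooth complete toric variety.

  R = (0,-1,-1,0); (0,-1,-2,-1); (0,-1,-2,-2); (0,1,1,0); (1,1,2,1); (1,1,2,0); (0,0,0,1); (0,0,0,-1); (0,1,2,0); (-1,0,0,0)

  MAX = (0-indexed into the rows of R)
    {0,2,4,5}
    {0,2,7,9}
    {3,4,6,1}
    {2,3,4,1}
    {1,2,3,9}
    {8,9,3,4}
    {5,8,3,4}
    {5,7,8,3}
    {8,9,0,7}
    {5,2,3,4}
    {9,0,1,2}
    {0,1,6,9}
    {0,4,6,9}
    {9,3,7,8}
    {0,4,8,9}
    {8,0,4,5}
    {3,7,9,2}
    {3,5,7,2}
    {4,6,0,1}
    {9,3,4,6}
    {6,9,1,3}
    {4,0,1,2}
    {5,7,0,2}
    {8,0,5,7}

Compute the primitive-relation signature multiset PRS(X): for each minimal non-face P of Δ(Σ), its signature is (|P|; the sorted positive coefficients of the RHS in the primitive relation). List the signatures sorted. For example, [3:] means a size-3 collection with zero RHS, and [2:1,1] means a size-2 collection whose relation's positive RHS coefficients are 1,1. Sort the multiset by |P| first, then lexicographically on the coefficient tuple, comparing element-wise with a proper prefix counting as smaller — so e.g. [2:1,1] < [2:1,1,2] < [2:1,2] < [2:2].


|primitive collections| = 13. Relations:

  {0,3}:  v_{0} + v_{3} = 0 — sig = [2:]
  {6,7}:  v_{6} + v_{7} = 0 — sig = [2:]
  {1,7}:  v_{1} + v_{7} = v_{2} — sig = [2:1]
  {1,8}:  v_{1} + v_{8} = v_{7} — sig = [2:1]
  {2,6}:  v_{2} + v_{6} = v_{1} — sig = [2:1]
  {4,7}:  v_{4} + v_{7} = v_{5} — sig = [2:1]
  {5,6}:  v_{5} + v_{6} = v_{4} — sig = [2:1]
  {5,9}:  v_{5} + v_{9} = v_{8} — sig = [2:1]
  {1,5}:  v_{1} + v_{5} = v_{2} + v_{4} — sig = [2:1,1]
  {6,8}:  v_{6} + v_{8} = v_{4} + v_{9} — sig = [2:1,1]
  {2,8}:  v_{2} + v_{8} = 2·v_{7} — sig = [2:2]
  {1,4,9}:  v_{1} + v_{4} + v_{9} = 0 — sig = [3:]
  {2,4,9}:  v_{2} + v_{4} + v_{9} = v_{7} — sig = [3:1]

Hence PRS(X_Σ) =
    |P|=2: 11 collections, coeffs (), (), (1), (1), (1), (1), (1), (1), (1,1), (1,1), (2)
    |P|=3: 2 collections, coeffs (), (1)


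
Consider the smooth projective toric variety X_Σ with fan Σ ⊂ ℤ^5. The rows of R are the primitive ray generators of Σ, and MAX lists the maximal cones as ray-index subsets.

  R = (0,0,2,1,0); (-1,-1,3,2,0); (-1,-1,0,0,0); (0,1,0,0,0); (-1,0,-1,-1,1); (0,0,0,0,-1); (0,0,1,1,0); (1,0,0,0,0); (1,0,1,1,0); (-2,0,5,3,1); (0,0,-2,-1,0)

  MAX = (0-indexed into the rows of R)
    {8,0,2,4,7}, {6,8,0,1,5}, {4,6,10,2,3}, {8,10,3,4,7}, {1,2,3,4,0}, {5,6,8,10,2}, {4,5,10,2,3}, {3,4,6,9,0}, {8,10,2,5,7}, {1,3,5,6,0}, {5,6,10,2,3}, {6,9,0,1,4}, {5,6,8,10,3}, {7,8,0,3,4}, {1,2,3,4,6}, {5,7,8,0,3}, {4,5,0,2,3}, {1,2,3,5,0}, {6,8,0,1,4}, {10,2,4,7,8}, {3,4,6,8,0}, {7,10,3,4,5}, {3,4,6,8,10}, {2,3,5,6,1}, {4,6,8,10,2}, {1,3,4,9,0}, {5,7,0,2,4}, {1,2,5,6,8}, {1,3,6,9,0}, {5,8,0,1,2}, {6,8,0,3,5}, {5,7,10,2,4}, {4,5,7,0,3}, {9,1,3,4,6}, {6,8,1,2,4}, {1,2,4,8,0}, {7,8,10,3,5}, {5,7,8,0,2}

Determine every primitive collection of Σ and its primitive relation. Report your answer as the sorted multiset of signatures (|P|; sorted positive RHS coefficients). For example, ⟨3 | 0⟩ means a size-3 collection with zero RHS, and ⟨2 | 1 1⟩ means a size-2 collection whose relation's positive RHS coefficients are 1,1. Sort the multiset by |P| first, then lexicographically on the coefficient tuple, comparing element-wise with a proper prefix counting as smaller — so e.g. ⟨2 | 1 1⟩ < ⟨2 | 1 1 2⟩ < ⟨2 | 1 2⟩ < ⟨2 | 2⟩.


Primitive collections (17):

  • {0,10}:  v_{0} + v_{10} = 0  so sig = ⟨2 | 0⟩
  • {6,7}:  v_{6} + v_{7} = v_{8}  so sig = ⟨2 | 1⟩
  • {1,10}:  v_{1} + v_{10} = v_{2} + v_{6}  so sig = ⟨2 | 1 1⟩
  • {1,7}:  v_{1} + v_{7} = v_{0} + v_{2} + v_{8}  so sig = ⟨2 | 1 1 1⟩
  • {9,10}:  v_{9} + v_{10} = v_{1} + v_{3} + v_{4} + v_{6}  so sig = ⟨2 | 1 1 1 1⟩
  • {5,9}:  v_{5} + v_{9} = v_{0} + v_{1} + v_{2} + 2·v_{3}  so sig = ⟨2 | 1 1 1 2⟩
  • {2,9}:  v_{2} + v_{9} = 2·v_{1} + v_{3} + v_{4}  so sig = ⟨2 | 1 1 2⟩
  • {7,9}:  v_{7} + v_{9} = 2·v_{0} + v_{4} + 2·v_{6}  so sig = ⟨2 | 1 2 2⟩
  • {8,9}:  v_{8} + v_{9} = 2·v_{0} + v_{4} + 3·v_{6}  so sig = ⟨2 | 1 2 3⟩
  • {2,3,7}:  v_{2} + v_{3} + v_{7} = 0  so sig = ⟨3 | 0⟩
  • {4,5,8}:  v_{4} + v_{5} + v_{8} = 0  so sig = ⟨3 | 0⟩
  • {0,2,6}:  v_{0} + v_{2} + v_{6} = v_{1}  so sig = ⟨3 | 1⟩
  • {2,3,8}:  v_{2} + v_{3} + v_{8} = v_{6}  so sig = ⟨3 | 1⟩
  • {4,5,6}:  v_{4} + v_{5} + v_{6} = v_{2} + v_{3}  so sig = ⟨3 | 1 1⟩
  • {1,4,5}:  v_{1} + v_{4} + v_{5} = v_{0} + 2·v_{2} + v_{3}  so sig = ⟨3 | 1 1 2⟩
  • {1,3,8}:  v_{1} + v_{3} + v_{8} = v_{0} + 2·v_{6}  so sig = ⟨3 | 1 2⟩
  • {0,1,3,4,6}:  v_{0} + v_{1} + v_{3} + v_{4} + v_{6} = v_{9}  so sig = ⟨5 | 1⟩

Hence PRS(X_Σ) =
    ⟨2 | 0⟩
    ⟨2 | 1⟩
    ⟨2 | 1 1⟩
    ⟨2 | 1 1 1⟩
    ⟨2 | 1 1 1 1⟩
    ⟨2 | 1 1 1 2⟩
    ⟨2 | 1 1 2⟩
    ⟨2 | 1 2 2⟩
    ⟨2 | 1 2 3⟩
    ⟨3 | 0⟩
    ⟨3 | 0⟩
    ⟨3 | 1⟩
    ⟨3 | 1⟩
    ⟨3 | 1 1⟩
    ⟨3 | 1 1 2⟩
    ⟨3 | 1 2⟩
    ⟨5 | 1⟩


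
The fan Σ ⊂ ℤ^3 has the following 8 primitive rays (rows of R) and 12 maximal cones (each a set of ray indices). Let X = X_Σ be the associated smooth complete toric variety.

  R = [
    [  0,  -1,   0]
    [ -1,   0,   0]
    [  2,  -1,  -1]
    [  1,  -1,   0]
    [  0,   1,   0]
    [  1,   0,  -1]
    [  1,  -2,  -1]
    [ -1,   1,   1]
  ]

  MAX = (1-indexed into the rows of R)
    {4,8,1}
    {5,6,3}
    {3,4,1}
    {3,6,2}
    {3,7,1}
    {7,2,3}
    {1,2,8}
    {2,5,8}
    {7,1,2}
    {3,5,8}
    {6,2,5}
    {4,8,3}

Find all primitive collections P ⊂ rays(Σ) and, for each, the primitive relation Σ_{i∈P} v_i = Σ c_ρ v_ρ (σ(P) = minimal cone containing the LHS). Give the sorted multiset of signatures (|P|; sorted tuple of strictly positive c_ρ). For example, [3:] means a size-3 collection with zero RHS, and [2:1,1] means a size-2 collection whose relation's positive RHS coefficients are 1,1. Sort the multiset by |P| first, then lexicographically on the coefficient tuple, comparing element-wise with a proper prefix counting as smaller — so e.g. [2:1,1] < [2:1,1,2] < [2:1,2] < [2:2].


Minimal non-faces — 14 found among 8 rays, 12 max cones:

  {1,5}:  v_{1} + v_{5} = 0  ⇒ sig = [2:]
  {2,4}:  v_{2} + v_{4} = v_{1}  ⇒ sig = [2:1]
  {4,6}:  v_{4} + v_{6} = v_{3}  ⇒ sig = [2:1]
  {6,8}:  v_{6} + v_{8} = v_{5}  ⇒ sig = [2:1]
  {7,8}:  v_{7} + v_{8} = v_{1}  ⇒ sig = [2:1]
  {1,6}:  v_{1} + v_{6} = v_{2} + v_{3}  ⇒ sig = [2:1,1]
  {4,5}:  v_{4} + v_{5} = v_{3} + v_{8}  ⇒ sig = [2:1,1]
  {5,7}:  v_{5} + v_{7} = v_{2} + v_{3}  ⇒ sig = [2:1,1]
  {4,7}:  v_{4} + v_{7} = 2·v_{1} + v_{3}  ⇒ sig = [2:1,2]
  {6,7}:  v_{6} + v_{7} = 2·v_{2} + 2·v_{3}  ⇒ sig = [2:2,2]
  {2,3,8}:  v_{2} + v_{3} + v_{8} = 0  ⇒ sig = [3:]
  {1,2,3}:  v_{1} + v_{2} + v_{3} = v_{7}  ⇒ sig = [3:1]
  {1,3,8}:  v_{1} + v_{3} + v_{8} = v_{4}  ⇒ sig = [3:1]
  {2,3,5}:  v_{2} + v_{3} + v_{5} = v_{6}  ⇒ sig = [3:1]

so the primitive-relation signature multiset is
    [2:]
    [2:1]
    [2:1]
    [2:1]
    [2:1]
    [2:1,1]
    [2:1,1]
    [2:1,1]
    [2:1,2]
    [2:2,2]
    [3:]
    [3:1]
    [3:1]
    [3:1]


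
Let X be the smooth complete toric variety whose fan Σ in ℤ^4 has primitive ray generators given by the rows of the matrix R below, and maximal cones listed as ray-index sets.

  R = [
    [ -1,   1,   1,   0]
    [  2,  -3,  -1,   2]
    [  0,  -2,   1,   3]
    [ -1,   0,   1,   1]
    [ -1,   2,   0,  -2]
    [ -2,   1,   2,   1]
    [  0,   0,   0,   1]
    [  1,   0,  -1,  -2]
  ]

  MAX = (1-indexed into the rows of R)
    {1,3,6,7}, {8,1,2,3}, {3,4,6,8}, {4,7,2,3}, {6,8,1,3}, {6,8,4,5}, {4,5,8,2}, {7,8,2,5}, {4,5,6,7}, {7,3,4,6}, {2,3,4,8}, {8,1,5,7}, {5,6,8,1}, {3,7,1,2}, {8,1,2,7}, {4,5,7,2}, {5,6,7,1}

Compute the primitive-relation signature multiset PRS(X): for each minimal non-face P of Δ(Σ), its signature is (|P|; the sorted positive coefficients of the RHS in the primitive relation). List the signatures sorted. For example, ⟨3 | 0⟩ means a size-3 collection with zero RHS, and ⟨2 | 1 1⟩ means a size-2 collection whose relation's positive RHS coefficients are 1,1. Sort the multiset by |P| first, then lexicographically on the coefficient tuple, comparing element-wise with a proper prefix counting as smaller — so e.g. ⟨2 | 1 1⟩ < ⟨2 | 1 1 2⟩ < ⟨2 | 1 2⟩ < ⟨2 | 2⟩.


7 minimal non-faces of Δ(Σ) (on 8 rays):

  P = {1,4}:  v_{1} + v_{4} = v_{6}  →  sig = ⟨2 | 1⟩
  P = {2,6}:  v_{2} + v_{6} = v_{3}  →  sig = ⟨2 | 1⟩
  P = {3,5}:  v_{3} + v_{5} = v_{4}  →  sig = ⟨2 | 1⟩
  P = {1,2,5}:  v_{1} + v_{2} + v_{5} = 0  →  sig = ⟨3 | 0⟩
  P = {4,7,8}:  v_{4} + v_{7} + v_{8} = 0  →  sig = ⟨3 | 0⟩
  P = {6,7,8}:  v_{6} + v_{7} + v_{8} = v_{1}  →  sig = ⟨3 | 1⟩
  P = {3,7,8}:  v_{3} + v_{7} + v_{8} = v_{1} + v_{2}  →  sig = ⟨3 | 1 1⟩

Hence PRS(X_Σ) =
{ ⟨2 | 1⟩ ×3,  ⟨3 | 0⟩ ×2,  ⟨3 | 1⟩,  ⟨3 | 1 1⟩ }


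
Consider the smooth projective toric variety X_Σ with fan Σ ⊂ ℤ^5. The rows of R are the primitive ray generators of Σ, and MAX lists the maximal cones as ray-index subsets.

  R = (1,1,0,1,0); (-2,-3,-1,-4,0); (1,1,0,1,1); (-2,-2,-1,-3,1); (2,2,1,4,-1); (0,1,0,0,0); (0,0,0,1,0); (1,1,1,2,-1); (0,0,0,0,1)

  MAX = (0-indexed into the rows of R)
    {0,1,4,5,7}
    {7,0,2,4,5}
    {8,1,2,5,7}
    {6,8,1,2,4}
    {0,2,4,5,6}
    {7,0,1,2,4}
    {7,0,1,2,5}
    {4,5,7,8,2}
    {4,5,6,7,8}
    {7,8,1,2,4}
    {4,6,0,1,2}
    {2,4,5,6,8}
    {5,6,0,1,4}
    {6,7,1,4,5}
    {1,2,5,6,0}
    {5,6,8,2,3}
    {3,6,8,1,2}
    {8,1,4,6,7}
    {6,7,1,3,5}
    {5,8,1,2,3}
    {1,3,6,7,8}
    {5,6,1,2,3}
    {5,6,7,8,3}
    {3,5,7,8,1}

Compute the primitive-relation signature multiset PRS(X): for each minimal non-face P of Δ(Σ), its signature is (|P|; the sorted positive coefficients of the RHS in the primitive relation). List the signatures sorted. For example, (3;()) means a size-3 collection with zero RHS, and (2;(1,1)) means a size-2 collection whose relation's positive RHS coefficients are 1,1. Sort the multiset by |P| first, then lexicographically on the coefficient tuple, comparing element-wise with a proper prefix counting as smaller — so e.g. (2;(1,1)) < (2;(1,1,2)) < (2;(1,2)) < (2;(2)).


Primitive collections (9):

  • {0,8}:  v_{0} + v_{8} = v_{2} — sig = (2;(1))
  • {3,4}:  v_{3} + v_{4} = v_{6} — sig = (2;(1))
  • {0,3}:  v_{0} + v_{3} = v_{1} + v_{2} + v_{5} + v_{6} — sig = (2;(1,1,1,1))
  • {0,6,7}:  v_{0} + v_{6} + v_{7} = v_{4} — sig = (3;(1))
  • {2,3,7}:  v_{2} + v_{3} + v_{7} = v_{8} — sig = (3;(1))
  • {2,6,7}:  v_{2} + v_{6} + v_{7} = v_{4} + v_{8} — sig = (3;(1,1))
  • {1,4,5,8}:  v_{1} + v_{4} + v_{5} + v_{8} = 0 — sig = (4;())
  • {1,2,4,5}:  v_{1} + v_{2} + v_{4} + v_{5} = v_{0} — sig = (4;(1))
  • {1,5,6,8}:  v_{1} + v_{5} + v_{6} + v_{8} = v_{3} — sig = (4;(1))

so the primitive-relation signature multiset is
    (2;(1))
    (2;(1))
    (2;(1,1,1,1))
    (3;(1))
    (3;(1))
    (3;(1,1))
    (4;())
    (4;(1))
    (4;(1))


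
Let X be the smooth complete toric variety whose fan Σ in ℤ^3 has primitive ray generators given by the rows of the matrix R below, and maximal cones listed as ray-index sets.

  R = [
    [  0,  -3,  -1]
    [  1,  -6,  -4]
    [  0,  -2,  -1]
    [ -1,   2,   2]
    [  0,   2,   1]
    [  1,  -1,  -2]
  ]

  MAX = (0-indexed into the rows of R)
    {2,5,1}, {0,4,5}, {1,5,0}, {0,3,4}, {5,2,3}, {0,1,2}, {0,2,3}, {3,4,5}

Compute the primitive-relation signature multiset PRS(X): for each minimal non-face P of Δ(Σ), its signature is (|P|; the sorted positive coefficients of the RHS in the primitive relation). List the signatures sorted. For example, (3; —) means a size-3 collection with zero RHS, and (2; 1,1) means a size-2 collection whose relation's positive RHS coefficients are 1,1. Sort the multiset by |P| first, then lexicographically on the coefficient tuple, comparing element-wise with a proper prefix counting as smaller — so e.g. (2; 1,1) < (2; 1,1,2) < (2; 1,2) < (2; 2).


5 minimal non-faces of Δ(Σ) (on 6 rays):

  P = {2,4}:  v_{2} + v_{4} = 0  so sig = (2; —)
  P = {1,4}:  v_{1} + v_{4} = v_{0} + v_{5}  so sig = (2; 1,1)
  P = {1,3}:  v_{1} + v_{3} = 2·v_{2}  so sig = (2; 2)
  P = {0,2,5}:  v_{0} + v_{2} + v_{5} = v_{1}  so sig = (3; 1)
  P = {0,3,5}:  v_{0} + v_{3} + v_{5} = v_{2}  so sig = (3; 1)

Hence PRS(X_Σ) =
{ (2; —),  (2; 1,1),  (2; 2),  (3; 1) ×2 }


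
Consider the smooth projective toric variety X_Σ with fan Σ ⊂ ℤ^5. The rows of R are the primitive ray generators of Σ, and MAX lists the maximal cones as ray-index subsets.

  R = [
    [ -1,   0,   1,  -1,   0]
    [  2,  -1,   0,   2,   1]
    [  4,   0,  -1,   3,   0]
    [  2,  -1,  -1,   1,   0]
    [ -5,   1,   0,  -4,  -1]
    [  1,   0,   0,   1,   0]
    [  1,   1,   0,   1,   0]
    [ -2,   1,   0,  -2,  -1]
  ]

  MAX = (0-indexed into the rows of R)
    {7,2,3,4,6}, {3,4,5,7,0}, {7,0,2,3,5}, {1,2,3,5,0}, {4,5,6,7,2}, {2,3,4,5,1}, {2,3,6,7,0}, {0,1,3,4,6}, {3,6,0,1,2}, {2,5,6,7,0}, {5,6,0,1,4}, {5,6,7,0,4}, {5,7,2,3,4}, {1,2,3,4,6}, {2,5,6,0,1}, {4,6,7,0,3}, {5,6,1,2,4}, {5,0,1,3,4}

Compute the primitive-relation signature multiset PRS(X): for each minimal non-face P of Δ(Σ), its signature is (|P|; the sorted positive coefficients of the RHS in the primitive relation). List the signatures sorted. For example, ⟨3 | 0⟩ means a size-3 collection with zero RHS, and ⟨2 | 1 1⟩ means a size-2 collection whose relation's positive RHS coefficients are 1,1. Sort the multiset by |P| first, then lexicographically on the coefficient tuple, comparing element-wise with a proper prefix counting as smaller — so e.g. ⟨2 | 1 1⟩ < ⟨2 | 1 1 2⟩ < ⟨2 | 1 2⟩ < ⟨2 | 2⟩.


|primitive collections| = 3. Relations:

  • {1,7}:  v_{1} + v_{7} = 0  →  sig = ⟨2 | 0⟩
  • {0,2,4}:  v_{0} + v_{2} + v_{4} = v_{7}  →  sig = ⟨3 | 1⟩
  • {3,5,6}:  v_{3} + v_{5} + v_{6} = v_{2}  →  sig = ⟨3 | 1⟩

Sorted signature multiset PRS(X):
{ ⟨2 | 0⟩,  ⟨3 | 1⟩ ×2 }


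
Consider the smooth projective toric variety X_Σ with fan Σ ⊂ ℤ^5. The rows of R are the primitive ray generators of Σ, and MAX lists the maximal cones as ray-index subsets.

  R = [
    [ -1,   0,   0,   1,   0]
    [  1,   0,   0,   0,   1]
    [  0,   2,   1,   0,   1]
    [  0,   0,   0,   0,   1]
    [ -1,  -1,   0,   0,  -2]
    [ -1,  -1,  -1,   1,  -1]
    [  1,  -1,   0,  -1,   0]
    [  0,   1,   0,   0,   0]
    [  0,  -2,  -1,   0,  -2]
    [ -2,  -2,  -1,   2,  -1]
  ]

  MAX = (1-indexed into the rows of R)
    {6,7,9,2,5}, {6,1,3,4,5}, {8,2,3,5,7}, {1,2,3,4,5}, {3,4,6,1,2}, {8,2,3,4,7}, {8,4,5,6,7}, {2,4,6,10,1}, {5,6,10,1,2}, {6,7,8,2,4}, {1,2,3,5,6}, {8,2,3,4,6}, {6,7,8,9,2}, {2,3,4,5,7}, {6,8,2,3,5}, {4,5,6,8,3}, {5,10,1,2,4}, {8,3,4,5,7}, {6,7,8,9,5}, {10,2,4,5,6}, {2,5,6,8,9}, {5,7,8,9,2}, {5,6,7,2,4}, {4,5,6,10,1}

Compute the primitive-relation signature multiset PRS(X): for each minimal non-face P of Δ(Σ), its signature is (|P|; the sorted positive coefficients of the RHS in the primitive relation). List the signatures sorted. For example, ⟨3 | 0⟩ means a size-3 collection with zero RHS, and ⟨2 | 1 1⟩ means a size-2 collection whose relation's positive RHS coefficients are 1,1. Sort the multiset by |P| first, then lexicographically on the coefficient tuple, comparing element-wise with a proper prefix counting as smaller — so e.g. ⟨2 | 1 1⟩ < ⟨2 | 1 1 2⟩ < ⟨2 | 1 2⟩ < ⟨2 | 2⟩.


14 minimal non-faces of Δ(Σ) (on 10 rays):

  P={1,8}:  v_{1} + v_{8} = v_{3} + v_{6} — sig = ⟨2 | 1 1⟩
  P={4,9}:  v_{4} + v_{9} = v_{6} + v_{7} — sig = ⟨2 | 1 1⟩
  P={8,10}:  v_{8} + v_{10} = v_{1} + v_{6} — sig = ⟨2 | 1 1⟩
  P={1,7}:  v_{1} + v_{7} = v_{2} + v_{4} + v_{5} — sig = ⟨2 | 1 1 1⟩
  P={1,9}:  v_{1} + v_{9} = v_{2} + v_{5} + v_{6} — sig = ⟨2 | 1 1 1⟩
  P={3,9}:  v_{3} + v_{9} = v_{2} + v_{5} + v_{8} — sig = ⟨2 | 1 1 1⟩
  P={7,10}:  v_{7} + v_{10} = 2·v_{2} + 2·v_{4} + 2·v_{5} + v_{6} — sig = ⟨2 | 1 2 2 2⟩
  P={9,10}:  v_{9} + v_{10} = 2·v_{2} + v_{4} + 2·v_{5} + 2·v_{6} — sig = ⟨2 | 1 2 2 2⟩
  P={3,10}:  v_{3} + v_{10} = 2·v_{1} — sig = ⟨2 | 2⟩
  P={3,6,7}:  v_{3} + v_{6} + v_{7} = 0 — sig = ⟨3 | 0⟩
  P={2,4,5,8}:  v_{2} + v_{4} + v_{5} + v_{8} = 0 — sig = ⟨4 | 0⟩
  P={1,2,4,5,6}:  v_{1} + v_{2} + v_{4} + v_{5} + v_{6} = v_{10} — sig = ⟨5 | 1⟩
  P={2,3,4,5,6}:  v_{2} + v_{3} + v_{4} + v_{5} + v_{6} = v_{1} — sig = ⟨5 | 1⟩
  P={2,5,6,7,8}:  v_{2} + v_{5} + v_{6} + v_{7} + v_{8} = v_{9} — sig = ⟨5 | 1⟩

Hence PRS(X_Σ) =
[⟨2 | 1 1⟩, ⟨2 | 1 1⟩, ⟨2 | 1 1⟩, ⟨2 | 1 1 1⟩, ⟨2 | 1 1 1⟩, ⟨2 | 1 1 1⟩, ⟨2 | 1 2 2 2⟩, ⟨2 | 1 2 2 2⟩, ⟨2 | 2⟩, ⟨3 | 0⟩, ⟨4 | 0⟩, ⟨5 | 1⟩, ⟨5 | 1⟩, ⟨5 | 1⟩]


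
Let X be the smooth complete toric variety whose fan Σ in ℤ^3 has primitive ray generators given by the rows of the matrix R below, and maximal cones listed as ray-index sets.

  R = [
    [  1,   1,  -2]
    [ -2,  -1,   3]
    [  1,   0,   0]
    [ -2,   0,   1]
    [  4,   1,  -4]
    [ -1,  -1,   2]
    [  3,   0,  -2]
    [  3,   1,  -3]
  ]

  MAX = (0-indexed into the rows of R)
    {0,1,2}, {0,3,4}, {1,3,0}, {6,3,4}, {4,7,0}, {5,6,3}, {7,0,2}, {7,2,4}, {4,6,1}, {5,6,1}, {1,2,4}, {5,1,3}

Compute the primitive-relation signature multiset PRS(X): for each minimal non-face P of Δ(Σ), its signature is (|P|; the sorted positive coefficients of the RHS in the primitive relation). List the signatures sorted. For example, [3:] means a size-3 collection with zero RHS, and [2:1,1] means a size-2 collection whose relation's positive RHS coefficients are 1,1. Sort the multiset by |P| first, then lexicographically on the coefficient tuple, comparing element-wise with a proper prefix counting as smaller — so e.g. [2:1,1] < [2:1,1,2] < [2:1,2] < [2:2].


14 minimal non-faces of Δ(Σ) (on 8 rays):

  • {0,5}:  v_{0} + v_{5} = 0  →  sig = [2:]
  • {0,6}:  v_{0} + v_{6} = v_{4}  →  sig = [2:1]
  • {1,7}:  v_{1} + v_{7} = v_{2}  →  sig = [2:1]
  • {3,7}:  v_{3} + v_{7} = v_{0}  →  sig = [2:1]
  • {4,5}:  v_{4} + v_{5} = v_{6}  →  sig = [2:1]
  • {2,3}:  v_{2} + v_{3} = v_{0} + v_{1}  →  sig = [2:1,1]
  • {5,7}:  v_{5} + v_{7} = v_{1} + v_{4}  →  sig = [2:1,1]
  • {2,5}:  v_{2} + v_{5} = 2·v_{1} + v_{4}  →  sig = [2:1,2]
  • {6,7}:  v_{6} + v_{7} = v_{1} + 2·v_{4}  →  sig = [2:1,2]
  • {2,6}:  v_{2} + v_{6} = 2·v_{1} + 2·v_{4}  →  sig = [2:2,2]
  • {1,3,4}:  v_{1} + v_{3} + v_{4} = 0  →  sig = [3:]
  • {0,1,4}:  v_{0} + v_{1} + v_{4} = v_{7}  →  sig = [3:1]
  • {1,3,6}:  v_{1} + v_{3} + v_{6} = v_{5}  →  sig = [3:1]
  • {0,2,4}:  v_{0} + v_{2} + v_{4} = 2·v_{7}  →  sig = [3:2]

so the primitive-relation signature multiset is
    [2:]
    [2:1]
    [2:1]
    [2:1]
    [2:1]
    [2:1,1]
    [2:1,1]
    [2:1,2]
    [2:1,2]
    [2:2,2]
    [3:]
    [3:1]
    [3:1]
    [3:2]


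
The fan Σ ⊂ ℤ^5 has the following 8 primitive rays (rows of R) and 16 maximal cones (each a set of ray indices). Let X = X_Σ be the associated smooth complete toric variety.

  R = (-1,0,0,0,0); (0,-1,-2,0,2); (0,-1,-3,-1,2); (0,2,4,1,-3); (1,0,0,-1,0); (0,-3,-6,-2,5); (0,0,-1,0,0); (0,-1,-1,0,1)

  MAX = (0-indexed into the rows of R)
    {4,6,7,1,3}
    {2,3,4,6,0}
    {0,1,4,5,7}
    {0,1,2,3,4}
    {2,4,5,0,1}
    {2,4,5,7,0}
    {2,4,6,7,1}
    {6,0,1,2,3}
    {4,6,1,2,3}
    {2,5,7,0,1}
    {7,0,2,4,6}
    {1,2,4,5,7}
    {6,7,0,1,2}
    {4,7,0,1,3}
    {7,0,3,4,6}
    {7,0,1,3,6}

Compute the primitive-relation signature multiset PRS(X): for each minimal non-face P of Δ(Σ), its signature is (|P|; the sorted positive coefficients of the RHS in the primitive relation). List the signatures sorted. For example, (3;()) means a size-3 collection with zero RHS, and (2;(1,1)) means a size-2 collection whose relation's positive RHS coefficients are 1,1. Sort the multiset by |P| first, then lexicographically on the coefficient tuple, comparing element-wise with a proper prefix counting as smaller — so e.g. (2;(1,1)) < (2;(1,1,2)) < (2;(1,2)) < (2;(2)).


Primitive collections (5):

  {3,5}:  v_{3} + v_{5} = v_{0} + v_{1} + v_{4} ; sig = (2;(1,1,1))
  {5,6}:  v_{5} + v_{6} = 2·v_{2} + v_{7} ; sig = (2;(1,2))
  {2,3,7}:  v_{2} + v_{3} + v_{7} = 0 ; sig = (3;())
  {0,1,4,6}:  v_{0} + v_{1} + v_{4} + v_{6} = v_{2} ; sig = (4;(1))
  {0,1,2,4,7}:  v_{0} + v_{1} + v_{2} + v_{4} + v_{7} = v_{5} ; sig = (5;(1))

Signatures (|P|; sorted positive RHS coefficients), sorted:
    (2;(1,1,1))
    (2;(1,2))
    (3;())
    (4;(1))
    (5;(1))


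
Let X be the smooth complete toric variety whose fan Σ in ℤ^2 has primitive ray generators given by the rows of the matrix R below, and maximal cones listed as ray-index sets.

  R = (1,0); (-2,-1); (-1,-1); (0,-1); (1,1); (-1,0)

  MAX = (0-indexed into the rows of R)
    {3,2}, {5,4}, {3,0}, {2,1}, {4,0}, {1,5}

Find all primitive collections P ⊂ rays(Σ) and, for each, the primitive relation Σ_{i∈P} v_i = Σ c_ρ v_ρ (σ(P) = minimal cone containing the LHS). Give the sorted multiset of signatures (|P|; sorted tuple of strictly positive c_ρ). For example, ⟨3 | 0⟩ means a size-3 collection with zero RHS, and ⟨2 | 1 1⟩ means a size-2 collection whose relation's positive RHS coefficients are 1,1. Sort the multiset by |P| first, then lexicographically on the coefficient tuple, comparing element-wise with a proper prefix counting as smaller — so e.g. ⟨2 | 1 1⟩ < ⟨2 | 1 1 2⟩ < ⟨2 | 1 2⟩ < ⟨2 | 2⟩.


|primitive collections| = 9. Relations:

  {0,5}:  v_{0} + v_{5} = 0 — sig = ⟨2 | 0⟩
  {2,4}:  v_{2} + v_{4} = 0 — sig = ⟨2 | 0⟩
  {0,1}:  v_{0} + v_{1} = v_{2} — sig = ⟨2 | 1⟩
  {0,2}:  v_{0} + v_{2} = v_{3} — sig = ⟨2 | 1⟩
  {1,4}:  v_{1} + v_{4} = v_{5} — sig = ⟨2 | 1⟩
  {2,5}:  v_{2} + v_{5} = v_{1} — sig = ⟨2 | 1⟩
  {3,4}:  v_{3} + v_{4} = v_{0} — sig = ⟨2 | 1⟩
  {3,5}:  v_{3} + v_{5} = v_{2} — sig = ⟨2 | 1⟩
  {1,3}:  v_{1} + v_{3} = 2·v_{2} — sig = ⟨2 | 2⟩

Hence PRS(X_Σ) =
    ⟨2 | 0⟩
    ⟨2 | 0⟩
    ⟨2 | 1⟩
    ⟨2 | 1⟩
    ⟨2 | 1⟩
    ⟨2 | 1⟩
    ⟨2 | 1⟩
    ⟨2 | 1⟩
    ⟨2 | 2⟩


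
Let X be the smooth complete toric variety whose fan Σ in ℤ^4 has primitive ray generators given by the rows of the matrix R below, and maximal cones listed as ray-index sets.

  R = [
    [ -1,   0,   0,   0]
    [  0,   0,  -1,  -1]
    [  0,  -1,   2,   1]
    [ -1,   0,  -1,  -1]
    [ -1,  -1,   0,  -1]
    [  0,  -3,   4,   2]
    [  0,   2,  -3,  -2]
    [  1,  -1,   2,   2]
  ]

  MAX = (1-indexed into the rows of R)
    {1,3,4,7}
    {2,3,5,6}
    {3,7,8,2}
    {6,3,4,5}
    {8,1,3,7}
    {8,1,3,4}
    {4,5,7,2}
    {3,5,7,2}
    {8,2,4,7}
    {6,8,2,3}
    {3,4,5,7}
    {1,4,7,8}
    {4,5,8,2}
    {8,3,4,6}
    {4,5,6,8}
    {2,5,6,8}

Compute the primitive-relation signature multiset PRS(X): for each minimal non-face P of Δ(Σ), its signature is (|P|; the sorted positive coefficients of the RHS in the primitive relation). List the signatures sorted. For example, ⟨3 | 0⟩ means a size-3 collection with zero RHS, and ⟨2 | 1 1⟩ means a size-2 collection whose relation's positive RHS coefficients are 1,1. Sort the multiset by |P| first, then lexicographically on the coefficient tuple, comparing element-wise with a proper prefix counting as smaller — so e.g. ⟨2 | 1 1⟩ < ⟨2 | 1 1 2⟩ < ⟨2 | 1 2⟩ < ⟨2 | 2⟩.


Primitive collections (9):

  {1,2}:  v_{1} + v_{2} = v_{4}  so sig = ⟨2 | 1⟩
  {6,7}:  v_{6} + v_{7} = v_{2} + v_{3}  so sig = ⟨2 | 1 1⟩
  {1,5}:  v_{1} + v_{5} = v_{3} + 2·v_{4}  so sig = ⟨2 | 1 2⟩
  {1,6}:  v_{1} + v_{6} = 2·v_{3} + 2·v_{4} + v_{8}  so sig = ⟨2 | 1 2 2⟩
  {2,3,4}:  v_{2} + v_{3} + v_{4} = v_{5}  so sig = ⟨3 | 1⟩
  {3,5,8}:  v_{3} + v_{5} + v_{8} = v_{6}  so sig = ⟨3 | 1⟩
  {5,7,8}:  v_{5} + v_{7} + v_{8} = v_{2}  so sig = ⟨3 | 1⟩
  {2,4,6}:  v_{2} + v_{4} + v_{6} = 2·v_{5} + v_{8}  so sig = ⟨3 | 1 2⟩
  {3,4,7,8}:  v_{3} + v_{4} + v_{7} + v_{8} = 0  so sig = ⟨4 | 0⟩

so the primitive-relation signature multiset is
    ⟨2 | 1⟩
    ⟨2 | 1 1⟩
    ⟨2 | 1 2⟩
    ⟨2 | 1 2 2⟩
    ⟨3 | 1⟩
    ⟨3 | 1⟩
    ⟨3 | 1⟩
    ⟨3 | 1 2⟩
    ⟨4 | 0⟩


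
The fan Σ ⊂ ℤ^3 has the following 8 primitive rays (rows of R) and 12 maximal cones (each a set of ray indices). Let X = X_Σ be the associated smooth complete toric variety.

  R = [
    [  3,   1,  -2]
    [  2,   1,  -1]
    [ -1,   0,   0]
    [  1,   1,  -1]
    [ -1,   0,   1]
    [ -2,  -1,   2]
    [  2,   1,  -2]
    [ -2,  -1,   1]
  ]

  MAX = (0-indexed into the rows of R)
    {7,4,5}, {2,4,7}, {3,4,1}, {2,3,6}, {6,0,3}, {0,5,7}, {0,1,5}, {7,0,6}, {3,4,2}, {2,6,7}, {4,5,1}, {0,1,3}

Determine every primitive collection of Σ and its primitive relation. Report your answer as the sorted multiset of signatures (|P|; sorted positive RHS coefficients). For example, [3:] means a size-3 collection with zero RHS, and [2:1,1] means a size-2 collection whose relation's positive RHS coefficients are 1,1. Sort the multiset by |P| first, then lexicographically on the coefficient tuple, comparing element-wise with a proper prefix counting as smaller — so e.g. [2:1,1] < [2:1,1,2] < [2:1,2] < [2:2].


Minimal non-faces — 10 found among 8 rays, 12 max cones:

  P={1,7}:  v_{1} + v_{7} = 0 — sig = [2:]
  P={5,6}:  v_{5} + v_{6} = 0 — sig = [2:]
  P={0,2}:  v_{0} + v_{2} = v_{6} — sig = [2:1]
  P={0,4}:  v_{0} + v_{4} = v_{1} — sig = [2:1]
  P={1,2}:  v_{1} + v_{2} = v_{3} — sig = [2:1]
  P={3,5}:  v_{3} + v_{5} = v_{4} — sig = [2:1]
  P={3,7}:  v_{3} + v_{7} = v_{2} — sig = [2:1]
  P={4,6}:  v_{4} + v_{6} = v_{3} — sig = [2:1]
  P={1,6}:  v_{1} + v_{6} = v_{0} + v_{3} — sig = [2:1,1]
  P={2,5}:  v_{2} + v_{5} = v_{4} + v_{7} — sig = [2:1,1]

so the primitive-relation signature multiset is
[[2:], [2:], [2:1], [2:1], [2:1], [2:1], [2:1], [2:1], [2:1,1], [2:1,1]]


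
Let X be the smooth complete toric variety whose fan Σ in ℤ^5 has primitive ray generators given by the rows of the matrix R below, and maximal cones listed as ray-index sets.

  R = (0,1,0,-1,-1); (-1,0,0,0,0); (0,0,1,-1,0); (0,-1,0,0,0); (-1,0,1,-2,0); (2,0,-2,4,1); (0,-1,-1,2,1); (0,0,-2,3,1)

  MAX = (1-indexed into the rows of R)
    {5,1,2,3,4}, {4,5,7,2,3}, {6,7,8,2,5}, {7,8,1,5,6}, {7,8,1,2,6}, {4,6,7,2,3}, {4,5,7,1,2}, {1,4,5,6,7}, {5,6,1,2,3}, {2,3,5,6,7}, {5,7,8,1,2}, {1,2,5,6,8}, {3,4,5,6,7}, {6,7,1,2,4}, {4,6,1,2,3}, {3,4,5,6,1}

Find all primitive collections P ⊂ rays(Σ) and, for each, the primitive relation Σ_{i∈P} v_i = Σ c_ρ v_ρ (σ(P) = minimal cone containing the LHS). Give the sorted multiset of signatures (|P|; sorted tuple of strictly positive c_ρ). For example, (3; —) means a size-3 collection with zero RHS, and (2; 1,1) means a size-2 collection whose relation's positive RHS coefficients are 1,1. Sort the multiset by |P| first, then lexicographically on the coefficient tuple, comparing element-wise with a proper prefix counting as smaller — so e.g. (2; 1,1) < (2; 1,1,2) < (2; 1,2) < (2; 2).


5 collections generate NE(X_Σ); each relation:

  • {3,8}:  v_{3} + v_{8} = v_{2} + v_{5} + v_{6}  ⟹  sig = (2; 1,1,1)
  • {4,8}:  v_{4} + v_{8} = v_{1} + 2·v_{7}  ⟹  sig = (2; 1,2)
  • {1,3,7}:  v_{1} + v_{3} + v_{7} = 0  ⟹  sig = (3; —)
  • {2,4,5,6}:  v_{2} + v_{4} + v_{5} + v_{6} = v_{7}  ⟹  sig = (4; 1)
  • {1,2,5,6,7}:  v_{1} + v_{2} + v_{5} + v_{6} + v_{7} = v_{8}  ⟹  sig = (5; 1)

Hence PRS(X_Σ) =
    |P|=2: 2 collections, coeffs (1,1,1), (1,2)
    |P|=3: 1 collection, coeffs ()
    |P|=4: 1 collection, coeffs (1)
    |P|=5: 1 collection, coeffs (1)


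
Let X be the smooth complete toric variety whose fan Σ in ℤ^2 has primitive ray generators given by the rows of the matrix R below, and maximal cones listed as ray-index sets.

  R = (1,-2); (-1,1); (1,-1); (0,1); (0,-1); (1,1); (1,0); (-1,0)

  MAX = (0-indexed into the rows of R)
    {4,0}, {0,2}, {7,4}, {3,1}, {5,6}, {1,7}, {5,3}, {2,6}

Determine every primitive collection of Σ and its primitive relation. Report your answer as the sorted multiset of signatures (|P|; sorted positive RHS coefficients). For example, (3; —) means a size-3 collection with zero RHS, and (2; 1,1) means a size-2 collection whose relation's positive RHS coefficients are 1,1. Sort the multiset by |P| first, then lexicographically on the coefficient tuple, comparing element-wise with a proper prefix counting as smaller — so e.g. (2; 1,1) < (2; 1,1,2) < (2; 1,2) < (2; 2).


The 20 primitive collections of Σ (r=8, n=2):

  • {1,2}:  v_{1} + v_{2} = 0 ; sig = (2; —)
  • {3,4}:  v_{3} + v_{4} = 0 ; sig = (2; —)
  • {6,7}:  v_{6} + v_{7} = 0 ; sig = (2; —)
  • {0,1}:  v_{0} + v_{1} = v_{4} ; sig = (2; 1)
  • {0,3}:  v_{0} + v_{3} = v_{2} ; sig = (2; 1)
  • {1,4}:  v_{1} + v_{4} = v_{7} ; sig = (2; 1)
  • {1,6}:  v_{1} + v_{6} = v_{3} ; sig = (2; 1)
  • {2,3}:  v_{2} + v_{3} = v_{6} ; sig = (2; 1)
  • {2,4}:  v_{2} + v_{4} = v_{0} ; sig = (2; 1)
  • {2,7}:  v_{2} + v_{7} = v_{4} ; sig = (2; 1)
  • {3,6}:  v_{3} + v_{6} = v_{5} ; sig = (2; 1)
  • {3,7}:  v_{3} + v_{7} = v_{1} ; sig = (2; 1)
  • {4,5}:  v_{4} + v_{5} = v_{6} ; sig = (2; 1)
  • {4,6}:  v_{4} + v_{6} = v_{2} ; sig = (2; 1)
  • {5,7}:  v_{5} + v_{7} = v_{3} ; sig = (2; 1)
  • {0,5}:  v_{0} + v_{5} = v_{2} + v_{6} ; sig = (2; 1,1)
  • {0,6}:  v_{0} + v_{6} = 2·v_{2} ; sig = (2; 2)
  • {0,7}:  v_{0} + v_{7} = 2·v_{4} ; sig = (2; 2)
  • {1,5}:  v_{1} + v_{5} = 2·v_{3} ; sig = (2; 2)
  • {2,5}:  v_{2} + v_{5} = 2·v_{6} ; sig = (2; 2)

so the primitive-relation signature multiset is
[(2; —), (2; —), (2; —), (2; 1), (2; 1), (2; 1), (2; 1), (2; 1), (2; 1), (2; 1), (2; 1), (2; 1), (2; 1), (2; 1), (2; 1), (2; 1,1), (2; 2), (2; 2), (2; 2), (2; 2)]


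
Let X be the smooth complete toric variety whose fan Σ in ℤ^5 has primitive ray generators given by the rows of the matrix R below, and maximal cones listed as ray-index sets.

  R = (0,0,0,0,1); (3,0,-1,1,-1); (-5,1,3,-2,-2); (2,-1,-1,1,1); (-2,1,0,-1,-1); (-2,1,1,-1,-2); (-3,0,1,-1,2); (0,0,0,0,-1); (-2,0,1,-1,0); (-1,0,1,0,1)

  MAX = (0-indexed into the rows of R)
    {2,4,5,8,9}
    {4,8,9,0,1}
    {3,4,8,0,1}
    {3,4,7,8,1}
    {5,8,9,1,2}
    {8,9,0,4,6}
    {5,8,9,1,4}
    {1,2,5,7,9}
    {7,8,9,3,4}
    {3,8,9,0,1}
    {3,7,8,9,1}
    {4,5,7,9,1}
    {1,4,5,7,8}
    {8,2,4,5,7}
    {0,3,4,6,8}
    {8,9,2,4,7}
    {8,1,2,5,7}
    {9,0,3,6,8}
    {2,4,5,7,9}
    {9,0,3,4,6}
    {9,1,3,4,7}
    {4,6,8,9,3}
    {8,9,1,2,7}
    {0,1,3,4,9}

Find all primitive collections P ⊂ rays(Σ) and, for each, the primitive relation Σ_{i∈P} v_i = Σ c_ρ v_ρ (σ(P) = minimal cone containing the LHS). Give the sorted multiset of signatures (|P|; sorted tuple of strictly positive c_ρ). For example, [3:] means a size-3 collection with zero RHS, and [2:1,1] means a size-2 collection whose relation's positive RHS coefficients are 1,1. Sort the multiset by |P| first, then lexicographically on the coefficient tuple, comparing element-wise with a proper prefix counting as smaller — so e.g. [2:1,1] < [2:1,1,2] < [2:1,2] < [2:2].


Primitive collections (14):

  {0,7}:  v_{0} + v_{7} = 0 — sig = [2:]
  {1,6}:  v_{1} + v_{6} = v_{0} — sig = [2:1]
  {3,5}:  v_{3} + v_{5} = v_{7} — sig = [2:1]
  {0,2}:  v_{0} + v_{2} = v_{5} + v_{8} + v_{9} — sig = [2:1,1,1]
  {5,6}:  v_{5} + v_{6} = v_{4} + v_{8} + v_{9} — sig = [2:1,1,1]
  {0,5}:  v_{0} + v_{5} = v_{1} + v_{4} + v_{8} + v_{9} — sig = [2:1,1,1,1]
  {6,7}:  v_{6} + v_{7} = v_{3} + v_{4} + v_{8} + v_{9} — sig = [2:1,1,1,1]
  {2,3}:  v_{2} + v_{3} = 2·v_{7} + v_{8} + v_{9} — sig = [2:1,1,2]
  {2,6}:  v_{2} + v_{6} = v_{4} + v_{7} + 2·v_{8} + 2·v_{9} — sig = [2:1,1,2,2]
  {1,2,4}:  v_{1} + v_{2} + v_{4} = 2·v_{5} — sig = [3:2]
  {5,7,8,9}:  v_{5} + v_{7} + v_{8} + v_{9} = v_{2} — sig = [4:1]
  {1,3,4,8,9}:  v_{1} + v_{3} + v_{4} + v_{8} + v_{9} = 0 — sig = [5:]
  {0,3,4,8,9}:  v_{0} + v_{3} + v_{4} + v_{8} + v_{9} = v_{6} — sig = [5:1]
  {1,4,7,8,9}:  v_{1} + v_{4} + v_{7} + v_{8} + v_{9} = v_{5} — sig = [5:1]

Signatures (|P|; sorted positive RHS coefficients), sorted:
{ [2:],  [2:1] ×2,  [2:1,1,1] ×2,  [2:1,1,1,1] ×2,  [2:1,1,2],  [2:1,1,2,2],  [3:2],  [4:1],  [5:],  [5:1] ×2 }
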